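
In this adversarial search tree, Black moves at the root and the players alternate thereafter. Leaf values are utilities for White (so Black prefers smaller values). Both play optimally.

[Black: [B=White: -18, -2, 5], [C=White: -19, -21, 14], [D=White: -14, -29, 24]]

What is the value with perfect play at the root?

B (White): max(-18, -2, 5) = 5
C (White): max(-19, -21, 14) = 14
D (White): max(-14, -29, 24) = 24
Root (Black): min(5, 14, 24) = 5

5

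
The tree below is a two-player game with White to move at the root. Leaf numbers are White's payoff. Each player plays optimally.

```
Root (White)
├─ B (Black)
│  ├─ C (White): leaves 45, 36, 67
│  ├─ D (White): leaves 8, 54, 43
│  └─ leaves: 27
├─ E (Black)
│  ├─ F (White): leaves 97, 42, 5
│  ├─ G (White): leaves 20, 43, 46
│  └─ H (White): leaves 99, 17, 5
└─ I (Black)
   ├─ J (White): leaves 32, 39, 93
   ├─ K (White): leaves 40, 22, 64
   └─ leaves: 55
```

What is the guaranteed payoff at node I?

55

J: max(32, 39, 93) = 93
K: max(40, 22, 64) = 64
I: min(93, 64, 55) = 55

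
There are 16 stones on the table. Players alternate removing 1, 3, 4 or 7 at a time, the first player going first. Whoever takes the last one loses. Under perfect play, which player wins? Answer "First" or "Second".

Mark each pile size as W (mover wins) or L (mover loses):
i:   0  1  2  3  4  5  6  7  8  9 10 11 12 13 14 15 16
     W  L  W  L  W  W  W  W  W  L  W  L  W  W  W  W  W
Position 16 is W, so the first player wins.

First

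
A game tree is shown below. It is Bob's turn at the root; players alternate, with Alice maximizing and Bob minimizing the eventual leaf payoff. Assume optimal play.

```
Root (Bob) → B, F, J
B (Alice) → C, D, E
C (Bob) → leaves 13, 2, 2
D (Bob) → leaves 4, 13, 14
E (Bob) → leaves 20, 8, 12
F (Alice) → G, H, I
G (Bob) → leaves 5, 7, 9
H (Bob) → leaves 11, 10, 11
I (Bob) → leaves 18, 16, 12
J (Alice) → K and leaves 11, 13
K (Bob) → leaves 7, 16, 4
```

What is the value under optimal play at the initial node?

8

C (Bob): min(13, 2, 2) = 2
D (Bob): min(4, 13, 14) = 4
E (Bob): min(20, 8, 12) = 8
B (Alice): max(2, 4, 8) = 8
G (Bob): min(5, 7, 9) = 5
H (Bob): min(11, 10, 11) = 10
I (Bob): min(18, 16, 12) = 12
F (Alice): max(5, 10, 12) = 12
K (Bob): min(7, 16, 4) = 4
J (Alice): max(4, 11, 13) = 13
Root (Bob): min(8, 12, 13) = 8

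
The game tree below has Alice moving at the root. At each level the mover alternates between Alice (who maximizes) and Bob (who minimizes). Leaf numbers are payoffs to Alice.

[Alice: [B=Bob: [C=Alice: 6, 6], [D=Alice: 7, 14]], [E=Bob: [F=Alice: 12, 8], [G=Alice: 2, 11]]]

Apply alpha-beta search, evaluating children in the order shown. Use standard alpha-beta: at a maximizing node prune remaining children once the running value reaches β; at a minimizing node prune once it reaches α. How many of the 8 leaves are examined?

7

C [α=-∞,β=+∞]: v=6
D [α=-∞,β=6]: v=7 after child 1 ≥ β → β-cutoff, skip 1
B [α=-∞,β=+∞]: v=6
F [α=6,β=+∞]: v=12
G [α=6,β=12]: v=11
E [α=6,β=+∞]: v=11
Root [α=-∞,β=+∞]: v=11
Leaves evaluated: 7 of 8.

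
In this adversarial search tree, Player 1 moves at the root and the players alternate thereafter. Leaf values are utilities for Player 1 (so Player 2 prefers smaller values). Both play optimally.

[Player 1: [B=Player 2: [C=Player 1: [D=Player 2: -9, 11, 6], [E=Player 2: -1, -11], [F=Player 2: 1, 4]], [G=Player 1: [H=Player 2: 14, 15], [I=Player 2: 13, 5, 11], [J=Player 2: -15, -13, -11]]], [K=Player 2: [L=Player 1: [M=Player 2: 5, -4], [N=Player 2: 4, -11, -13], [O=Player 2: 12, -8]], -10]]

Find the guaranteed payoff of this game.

D (Player 2): min(-9, 11, 6) = -9
E (Player 2): min(-1, -11) = -11
F (Player 2): min(1, 4) = 1
C (Player 1): max(-9, -11, 1) = 1
H (Player 2): min(14, 15) = 14
I (Player 2): min(13, 5, 11) = 5
J (Player 2): min(-15, -13, -11) = -15
G (Player 1): max(14, 5, -15) = 14
B (Player 2): min(1, 14) = 1
M (Player 2): min(5, -4) = -4
N (Player 2): min(4, -11, -13) = -13
O (Player 2): min(12, -8) = -8
L (Player 1): max(-4, -13, -8) = -4
K (Player 2): min(-4, -10) = -10
Root (Player 1): max(1, -10) = 1

1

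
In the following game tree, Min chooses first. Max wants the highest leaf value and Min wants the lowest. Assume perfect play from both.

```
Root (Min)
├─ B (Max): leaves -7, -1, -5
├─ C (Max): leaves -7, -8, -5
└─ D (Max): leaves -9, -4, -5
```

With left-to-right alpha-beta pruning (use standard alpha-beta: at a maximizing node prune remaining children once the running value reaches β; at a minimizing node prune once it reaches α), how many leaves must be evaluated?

8

B [α=-∞,β=+∞]: v=-1
C [α=-∞,β=-1]: v=-5
D [α=-∞,β=-5]: v=-4 after child 2 ≥ β → β-cutoff, skip 1
Root [α=-∞,β=+∞]: v=-5
Leaves evaluated: 8 of 9.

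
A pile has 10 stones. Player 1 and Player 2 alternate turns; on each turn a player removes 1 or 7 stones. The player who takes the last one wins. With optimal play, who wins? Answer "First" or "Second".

Positions where the player to move wins (W) vs loses (L):
i:   0  1  2  3  4  5  6  7  8  9 10
     L  W  L  W  L  W  L  W  L  W  L
Position 10 is L, so the second player wins.

Second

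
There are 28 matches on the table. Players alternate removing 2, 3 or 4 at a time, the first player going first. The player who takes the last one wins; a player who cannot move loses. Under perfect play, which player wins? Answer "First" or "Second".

First

Positions where the player to move wins (W) vs loses (L):
i:   0  1  2  3  4  5  6  7  8  9 10 11 12 13 14 15 16 17 18 19 20 21 22 23 24 25 26 27 28
     L  L  W  W  W  W  L  L  W  W  W  W  L  L  W  W  W  W  L  L  W  W  W  W  L  L  W  W  W
Position 28 is W, so the first player wins.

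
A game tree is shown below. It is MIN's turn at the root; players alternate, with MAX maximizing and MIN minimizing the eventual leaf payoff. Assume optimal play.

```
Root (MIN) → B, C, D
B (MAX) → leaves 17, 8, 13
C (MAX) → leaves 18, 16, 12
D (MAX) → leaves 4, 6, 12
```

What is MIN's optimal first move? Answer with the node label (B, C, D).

B (MAX): max(17, 8, 13) = 17
C (MAX): max(18, 16, 12) = 18
D (MAX): max(4, 6, 12) = 12
Root (MIN): min(17, 18, 12) = 12
MIN picks the child with the lowest value: D (value 12).

D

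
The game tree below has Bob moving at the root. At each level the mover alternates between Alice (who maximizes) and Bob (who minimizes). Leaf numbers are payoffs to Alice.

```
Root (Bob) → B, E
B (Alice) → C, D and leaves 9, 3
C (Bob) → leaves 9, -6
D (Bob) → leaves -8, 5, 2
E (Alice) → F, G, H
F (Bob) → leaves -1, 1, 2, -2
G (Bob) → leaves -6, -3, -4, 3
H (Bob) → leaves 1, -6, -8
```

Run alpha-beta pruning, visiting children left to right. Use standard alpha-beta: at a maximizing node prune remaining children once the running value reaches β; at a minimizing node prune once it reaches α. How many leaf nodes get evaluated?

C [α=-∞,β=+∞]: v=-6
D [α=-6,β=+∞]: v=-8 after child 1 ≤ α → α-cutoff, skip 2
B [α=-∞,β=+∞]: v=9
F [α=-∞,β=9]: v=-2
G [α=-2,β=9]: v=-6 after child 1 ≤ α → α-cutoff, skip 3
H [α=-2,β=9]: v=-6 after child 2 ≤ α → α-cutoff, skip 1
E [α=-∞,β=9]: v=-2
Root [α=-∞,β=+∞]: v=-2
Leaves evaluated: 12 of 18.

12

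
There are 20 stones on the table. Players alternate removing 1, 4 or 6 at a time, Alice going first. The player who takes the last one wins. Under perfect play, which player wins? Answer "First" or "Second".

Compute winning (W) and losing (L) positions by backward induction:
i:   0  1  2  3  4  5  6  7  8  9 10 11 12 13 14 15 16 17 18 19 20
     L  W  L  W  W  L  W  L  W  W  L  W  L  W  W  L  W  L  W  W  L
Position 20 is L, so the second player wins.

Second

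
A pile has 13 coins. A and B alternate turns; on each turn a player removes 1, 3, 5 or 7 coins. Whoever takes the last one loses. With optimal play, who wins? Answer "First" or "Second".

Second

i:   0  1  2  3  4  5  6  7  8  9 10 11 12 13
     W  L  W  L  W  L  W  L  W  L  W  L  W  L
Position 13 is L, so the second player wins.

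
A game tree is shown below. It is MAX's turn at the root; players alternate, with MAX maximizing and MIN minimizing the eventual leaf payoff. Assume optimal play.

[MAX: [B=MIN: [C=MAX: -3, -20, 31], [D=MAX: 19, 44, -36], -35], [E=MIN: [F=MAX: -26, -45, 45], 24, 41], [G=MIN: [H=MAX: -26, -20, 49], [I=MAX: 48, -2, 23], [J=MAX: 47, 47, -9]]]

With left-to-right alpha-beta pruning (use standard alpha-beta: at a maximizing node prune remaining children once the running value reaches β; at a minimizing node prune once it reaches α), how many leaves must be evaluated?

20

C [α=-∞,β=+∞]: v=31
D [α=-∞,β=31]: v=44 after child 2 ≥ β → β-cutoff, skip 1
B [α=-∞,β=+∞]: v=-35
F [α=-35,β=+∞]: v=45
E [α=-35,β=+∞]: v=24
H [α=24,β=+∞]: v=49
I [α=24,β=49]: v=48
J [α=24,β=48]: v=47
G [α=24,β=+∞]: v=47
Root [α=-∞,β=+∞]: v=47
Leaves evaluated: 20 of 21.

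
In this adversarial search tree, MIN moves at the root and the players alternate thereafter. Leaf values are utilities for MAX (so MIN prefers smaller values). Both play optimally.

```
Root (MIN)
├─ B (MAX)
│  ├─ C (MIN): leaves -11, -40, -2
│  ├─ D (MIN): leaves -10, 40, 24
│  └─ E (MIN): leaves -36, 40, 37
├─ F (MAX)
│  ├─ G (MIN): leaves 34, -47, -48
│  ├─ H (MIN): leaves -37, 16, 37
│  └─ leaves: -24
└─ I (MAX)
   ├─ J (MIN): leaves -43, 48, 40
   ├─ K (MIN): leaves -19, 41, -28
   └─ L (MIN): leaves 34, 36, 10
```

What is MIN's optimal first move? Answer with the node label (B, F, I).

C (MIN): min(-11, -40, -2) = -40
D (MIN): min(-10, 40, 24) = -10
E (MIN): min(-36, 40, 37) = -36
B (MAX): max(-40, -10, -36) = -10
G (MIN): min(34, -47, -48) = -48
H (MIN): min(-37, 16, 37) = -37
F (MAX): max(-48, -37, -24) = -24
J (MIN): min(-43, 48, 40) = -43
K (MIN): min(-19, 41, -28) = -28
L (MIN): min(34, 36, 10) = 10
I (MAX): max(-43, -28, 10) = 10
Root (MIN): min(-10, -24, 10) = -24
MIN picks the child with the lowest value: F (value -24).

F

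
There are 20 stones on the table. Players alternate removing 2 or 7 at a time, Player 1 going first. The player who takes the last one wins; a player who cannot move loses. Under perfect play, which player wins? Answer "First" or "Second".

Compute winning (W) and losing (L) positions by backward induction:
i:   0  1  2  3  4  5  6  7  8  9 10 11 12 13 14 15 16 17 18 19 20
     L  L  W  W  L  L  W  W  W  L  L  W  W  L  L  W  W  W  L  L  W
Position 20 is W, so the first player wins.

First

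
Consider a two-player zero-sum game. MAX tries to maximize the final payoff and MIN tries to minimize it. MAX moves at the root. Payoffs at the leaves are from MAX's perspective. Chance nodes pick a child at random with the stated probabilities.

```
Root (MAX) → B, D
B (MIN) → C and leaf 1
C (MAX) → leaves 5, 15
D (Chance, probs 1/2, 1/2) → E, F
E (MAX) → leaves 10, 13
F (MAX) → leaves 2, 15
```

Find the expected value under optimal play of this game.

14

C (MAX): max(5, 15) = 15
B (MIN): min(15, 1) = 1
E (MAX): max(10, 13) = 13
F (MAX): max(2, 15) = 15
D (Chance): 1/2·13 + 1/2·15 = 14
Root (MAX): max(1, 14) = 14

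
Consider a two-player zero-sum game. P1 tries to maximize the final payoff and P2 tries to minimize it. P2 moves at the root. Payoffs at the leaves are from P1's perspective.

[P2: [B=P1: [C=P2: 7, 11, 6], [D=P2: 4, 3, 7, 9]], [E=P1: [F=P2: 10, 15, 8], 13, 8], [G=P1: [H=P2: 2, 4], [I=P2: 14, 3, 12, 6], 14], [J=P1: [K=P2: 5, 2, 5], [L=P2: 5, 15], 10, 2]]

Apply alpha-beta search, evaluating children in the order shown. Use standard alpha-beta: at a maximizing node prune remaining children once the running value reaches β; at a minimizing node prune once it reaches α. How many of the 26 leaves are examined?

C [α=-∞,β=+∞]: v=6
D [α=6,β=+∞]: v=4 after child 1 ≤ α → α-cutoff, skip 3
B [α=-∞,β=+∞]: v=6
F [α=-∞,β=6]: v=8
E [α=-∞,β=6]: v=8 after child 1 ≥ β → β-cutoff, skip 2
H [α=-∞,β=6]: v=2
I [α=2,β=6]: v=3
G [α=-∞,β=6]: v=14
K [α=-∞,β=6]: v=2
L [α=2,β=6]: v=5
J [α=-∞,β=6]: v=10 after child 3 ≥ β → β-cutoff, skip 1
Root [α=-∞,β=+∞]: v=6
Leaves evaluated: 20 of 26.

20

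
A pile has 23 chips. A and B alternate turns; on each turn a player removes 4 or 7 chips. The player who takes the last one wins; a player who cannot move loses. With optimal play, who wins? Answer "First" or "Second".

Second

W/L table (W = player to move can force a win):
i:   0  1  2  3  4  5  6  7  8  9 10 11 12 13 14 15 16 17 18 19 20 21 22 23
     L  L  L  L  W  W  W  W  W  W  W  L  L  L  L  W  W  W  W  W  W  W  L  L
Position 23 is L, so the second player wins.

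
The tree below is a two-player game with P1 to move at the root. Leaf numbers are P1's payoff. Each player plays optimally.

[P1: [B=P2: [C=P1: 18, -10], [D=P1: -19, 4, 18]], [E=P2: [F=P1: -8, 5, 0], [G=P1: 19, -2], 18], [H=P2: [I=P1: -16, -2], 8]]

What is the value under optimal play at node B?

C: max(18, -10) = 18
D: max(-19, 4, 18) = 18
B: min(18, 18) = 18

18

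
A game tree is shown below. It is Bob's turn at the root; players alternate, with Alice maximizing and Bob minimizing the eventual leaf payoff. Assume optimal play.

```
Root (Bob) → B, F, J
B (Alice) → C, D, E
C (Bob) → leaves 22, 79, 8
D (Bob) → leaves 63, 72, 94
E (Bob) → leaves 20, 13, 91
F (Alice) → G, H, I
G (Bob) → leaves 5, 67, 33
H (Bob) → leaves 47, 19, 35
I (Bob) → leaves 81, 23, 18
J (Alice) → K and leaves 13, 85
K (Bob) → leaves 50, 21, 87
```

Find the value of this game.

C (Bob): min(22, 79, 8) = 8
D (Bob): min(63, 72, 94) = 63
E (Bob): min(20, 13, 91) = 13
B (Alice): max(8, 63, 13) = 63
G (Bob): min(5, 67, 33) = 5
H (Bob): min(47, 19, 35) = 19
I (Bob): min(81, 23, 18) = 18
F (Alice): max(5, 19, 18) = 19
K (Bob): min(50, 21, 87) = 21
J (Alice): max(21, 13, 85) = 85
Root (Bob): min(63, 19, 85) = 19

19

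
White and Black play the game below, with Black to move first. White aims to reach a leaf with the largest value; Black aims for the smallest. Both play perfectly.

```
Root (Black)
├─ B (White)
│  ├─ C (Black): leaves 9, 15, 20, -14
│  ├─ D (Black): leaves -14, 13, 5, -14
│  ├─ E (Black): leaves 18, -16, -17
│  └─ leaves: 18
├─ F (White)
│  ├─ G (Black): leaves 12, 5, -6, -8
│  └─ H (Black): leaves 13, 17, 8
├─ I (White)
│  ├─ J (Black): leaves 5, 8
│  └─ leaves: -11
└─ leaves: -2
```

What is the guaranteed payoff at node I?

J: min(5, 8) = 5
I: max(5, -11) = 5

5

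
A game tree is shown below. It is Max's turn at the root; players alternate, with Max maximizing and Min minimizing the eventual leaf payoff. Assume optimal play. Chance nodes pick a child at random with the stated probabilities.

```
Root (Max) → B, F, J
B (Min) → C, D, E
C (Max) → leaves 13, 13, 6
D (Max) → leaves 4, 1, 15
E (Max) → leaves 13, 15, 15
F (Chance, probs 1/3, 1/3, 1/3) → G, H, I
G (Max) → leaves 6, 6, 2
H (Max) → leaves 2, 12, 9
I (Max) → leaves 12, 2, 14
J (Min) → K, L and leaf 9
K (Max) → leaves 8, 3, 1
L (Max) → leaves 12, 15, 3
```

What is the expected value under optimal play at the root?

13

C (Max): max(13, 13, 6) = 13
D (Max): max(4, 1, 15) = 15
E (Max): max(13, 15, 15) = 15
B (Min): min(13, 15, 15) = 13
G (Max): max(6, 6, 2) = 6
H (Max): max(2, 12, 9) = 12
I (Max): max(12, 2, 14) = 14
F (Chance): 1/3·6 + 1/3·12 + 1/3·14 = 10.67
K (Max): max(8, 3, 1) = 8
L (Max): max(12, 15, 3) = 15
J (Min): min(8, 15, 9) = 8
Root (Max): max(13, 10.67, 8) = 13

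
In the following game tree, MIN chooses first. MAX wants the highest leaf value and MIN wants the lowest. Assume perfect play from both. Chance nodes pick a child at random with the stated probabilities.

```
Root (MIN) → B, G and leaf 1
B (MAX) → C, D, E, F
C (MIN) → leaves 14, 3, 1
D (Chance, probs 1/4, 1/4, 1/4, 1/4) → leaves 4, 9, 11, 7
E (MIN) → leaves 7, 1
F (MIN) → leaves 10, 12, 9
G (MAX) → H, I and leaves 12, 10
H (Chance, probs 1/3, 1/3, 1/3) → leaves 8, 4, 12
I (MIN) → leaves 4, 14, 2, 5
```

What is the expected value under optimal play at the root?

1

C (MIN): min(14, 3, 1) = 1
D (Chance): 1/4·4 + 1/4·9 + 1/4·11 + 1/4·7 = 7.75
E (MIN): min(7, 1) = 1
F (MIN): min(10, 12, 9) = 9
B (MAX): max(1, 7.75, 1, 9) = 9
H (Chance): 1/3·8 + 1/3·4 + 1/3·12 = 8
I (MIN): min(4, 14, 2, 5) = 2
G (MAX): max(8, 2, 12, 10) = 12
Root (MIN): min(9, 12, 1) = 1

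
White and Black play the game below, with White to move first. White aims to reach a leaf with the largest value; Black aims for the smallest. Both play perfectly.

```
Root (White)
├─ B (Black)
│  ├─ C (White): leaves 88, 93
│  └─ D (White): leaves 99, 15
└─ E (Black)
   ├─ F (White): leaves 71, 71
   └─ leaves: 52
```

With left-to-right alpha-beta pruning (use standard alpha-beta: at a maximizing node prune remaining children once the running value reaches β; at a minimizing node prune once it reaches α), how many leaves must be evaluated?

5

C [α=-∞,β=+∞]: v=93
D [α=-∞,β=93]: v=99 after child 1 ≥ β → β-cutoff, skip 1
B [α=-∞,β=+∞]: v=93
F [α=93,β=+∞]: v=71
E [α=93,β=+∞]: v=71 after child 1 ≤ α → α-cutoff, skip 1
Root [α=-∞,β=+∞]: v=93
Leaves evaluated: 5 of 7.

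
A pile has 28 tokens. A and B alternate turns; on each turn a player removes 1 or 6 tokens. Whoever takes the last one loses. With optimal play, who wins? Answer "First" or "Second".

i:   0  1  2  3  4  5  6  7  8  9 10 11 12 13 14 15 16 17 18 19 20 21 22 23 24 25 26 27 28
     W  L  W  L  W  L  W  W  L  W  L  W  L  W  W  L  W  L  W  L  W  W  L  W  L  W  L  W  W
Position 28 is W, so the first player wins.

First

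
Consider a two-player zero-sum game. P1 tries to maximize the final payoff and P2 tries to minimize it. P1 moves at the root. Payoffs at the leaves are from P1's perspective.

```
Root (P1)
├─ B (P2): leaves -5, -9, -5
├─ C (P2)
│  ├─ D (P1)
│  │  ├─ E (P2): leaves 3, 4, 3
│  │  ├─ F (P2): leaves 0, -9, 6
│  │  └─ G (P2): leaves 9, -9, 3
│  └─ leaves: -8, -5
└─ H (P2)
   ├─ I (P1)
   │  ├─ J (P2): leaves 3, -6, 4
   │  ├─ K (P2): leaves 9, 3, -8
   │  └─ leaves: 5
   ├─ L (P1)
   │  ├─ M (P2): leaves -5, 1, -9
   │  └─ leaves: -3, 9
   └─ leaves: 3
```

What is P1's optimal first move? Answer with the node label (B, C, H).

B (P2): min(-5, -9, -5) = -9
E (P2): min(3, 4, 3) = 3
F (P2): min(0, -9, 6) = -9
G (P2): min(9, -9, 3) = -9
D (P1): max(3, -9, -9) = 3
C (P2): min(3, -8, -5) = -8
J (P2): min(3, -6, 4) = -6
K (P2): min(9, 3, -8) = -8
I (P1): max(-6, -8, 5) = 5
M (P2): min(-5, 1, -9) = -9
L (P1): max(-9, -3, 9) = 9
H (P2): min(5, 9, 3) = 3
Root (P1): max(-9, -8, 3) = 3
P1 picks the child with the highest value: H (value 3).

H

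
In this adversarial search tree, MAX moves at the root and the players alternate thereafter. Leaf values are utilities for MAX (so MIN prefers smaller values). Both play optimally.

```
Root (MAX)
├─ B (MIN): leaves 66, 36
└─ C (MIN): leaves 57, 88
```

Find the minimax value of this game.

57

B (MIN): min(66, 36) = 36
C (MIN): min(57, 88) = 57
Root (MAX): max(36, 57) = 57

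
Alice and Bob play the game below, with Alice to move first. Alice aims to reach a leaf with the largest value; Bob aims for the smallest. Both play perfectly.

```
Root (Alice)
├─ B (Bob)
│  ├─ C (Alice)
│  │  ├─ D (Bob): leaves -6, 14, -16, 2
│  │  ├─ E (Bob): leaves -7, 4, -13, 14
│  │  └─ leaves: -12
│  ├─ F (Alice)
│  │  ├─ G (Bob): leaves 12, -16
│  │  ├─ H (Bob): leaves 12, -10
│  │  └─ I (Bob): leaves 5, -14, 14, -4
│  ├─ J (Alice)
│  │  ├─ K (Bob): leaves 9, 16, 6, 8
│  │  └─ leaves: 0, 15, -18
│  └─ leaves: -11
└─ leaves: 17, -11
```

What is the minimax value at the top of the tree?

17

D (Bob): min(-6, 14, -16, 2) = -16
E (Bob): min(-7, 4, -13, 14) = -13
C (Alice): max(-16, -13, -12) = -12
G (Bob): min(12, -16) = -16
H (Bob): min(12, -10) = -10
I (Bob): min(5, -14, 14, -4) = -14
F (Alice): max(-16, -10, -14) = -10
K (Bob): min(9, 16, 6, 8) = 6
J (Alice): max(6, 0, 15, -18) = 15
B (Bob): min(-12, -10, 15, -11) = -12
Root (Alice): max(-12, 17, -11) = 17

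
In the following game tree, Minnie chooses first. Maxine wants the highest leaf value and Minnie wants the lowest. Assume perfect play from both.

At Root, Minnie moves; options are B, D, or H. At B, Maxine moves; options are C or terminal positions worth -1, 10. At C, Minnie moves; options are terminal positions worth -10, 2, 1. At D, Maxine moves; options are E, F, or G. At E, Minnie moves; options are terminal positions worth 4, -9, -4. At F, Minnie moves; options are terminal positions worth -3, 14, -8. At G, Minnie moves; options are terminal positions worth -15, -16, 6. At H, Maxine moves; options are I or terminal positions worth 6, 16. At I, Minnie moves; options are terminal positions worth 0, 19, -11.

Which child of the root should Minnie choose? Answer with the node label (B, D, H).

D

C (Minnie): min(-10, 2, 1) = -10
B (Maxine): max(-10, -1, 10) = 10
E (Minnie): min(4, -9, -4) = -9
F (Minnie): min(-3, 14, -8) = -8
G (Minnie): min(-15, -16, 6) = -16
D (Maxine): max(-9, -8, -16) = -8
I (Minnie): min(0, 19, -11) = -11
H (Maxine): max(-11, 6, 16) = 16
Root (Minnie): min(10, -8, 16) = -8
Minnie picks the child with the lowest value: D (value -8).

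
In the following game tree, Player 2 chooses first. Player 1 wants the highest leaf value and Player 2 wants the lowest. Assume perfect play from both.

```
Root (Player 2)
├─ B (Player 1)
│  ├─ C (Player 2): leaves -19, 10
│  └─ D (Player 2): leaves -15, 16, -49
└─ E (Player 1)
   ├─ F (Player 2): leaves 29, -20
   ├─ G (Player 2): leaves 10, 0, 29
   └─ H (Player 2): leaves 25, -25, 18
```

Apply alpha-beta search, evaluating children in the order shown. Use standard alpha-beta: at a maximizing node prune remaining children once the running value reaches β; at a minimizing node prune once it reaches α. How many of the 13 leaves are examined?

C [α=-∞,β=+∞]: v=-19
D [α=-19,β=+∞]: v=-49
B [α=-∞,β=+∞]: v=-19
F [α=-∞,β=-19]: v=-20
G [α=-20,β=-19]: v=0
E [α=-∞,β=-19]: v=0 after child 2 ≥ β → β-cutoff, skip 1
Root [α=-∞,β=+∞]: v=-19
Leaves evaluated: 10 of 13.

10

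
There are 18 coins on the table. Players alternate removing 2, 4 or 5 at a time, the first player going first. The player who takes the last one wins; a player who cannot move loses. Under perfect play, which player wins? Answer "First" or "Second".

W/L table (W = player to move can force a win):
i:   0  1  2  3  4  5  6  7  8  9 10 11 12 13 14 15 16 17 18
     L  L  W  W  W  W  W  L  L  W  W  W  W  W  L  L  W  W  W
Position 18 is W, so the first player wins.

First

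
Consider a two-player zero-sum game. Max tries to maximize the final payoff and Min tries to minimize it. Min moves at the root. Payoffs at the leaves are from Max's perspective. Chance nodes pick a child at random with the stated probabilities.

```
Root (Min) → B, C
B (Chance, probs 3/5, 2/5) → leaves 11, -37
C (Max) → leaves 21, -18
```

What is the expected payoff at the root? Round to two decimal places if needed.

-8.2

B (Chance): 3/5·11 + 2/5·-37 = -8.2
C (Max): max(21, -18) = 21
Root (Min): min(-8.2, 21) = -8.2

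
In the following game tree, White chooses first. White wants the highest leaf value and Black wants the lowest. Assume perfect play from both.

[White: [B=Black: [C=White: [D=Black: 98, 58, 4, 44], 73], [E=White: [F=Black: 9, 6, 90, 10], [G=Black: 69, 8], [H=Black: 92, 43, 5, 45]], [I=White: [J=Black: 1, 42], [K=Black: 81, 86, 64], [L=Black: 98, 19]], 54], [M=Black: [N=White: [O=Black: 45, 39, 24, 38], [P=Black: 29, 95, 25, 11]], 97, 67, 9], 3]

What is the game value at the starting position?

D (Black): min(98, 58, 4, 44) = 4
C (White): max(4, 73) = 73
F (Black): min(9, 6, 90, 10) = 6
G (Black): min(69, 8) = 8
H (Black): min(92, 43, 5, 45) = 5
E (White): max(6, 8, 5) = 8
J (Black): min(1, 42) = 1
K (Black): min(81, 86, 64) = 64
L (Black): min(98, 19) = 19
I (White): max(1, 64, 19) = 64
B (Black): min(73, 8, 64, 54) = 8
O (Black): min(45, 39, 24, 38) = 24
P (Black): min(29, 95, 25, 11) = 11
N (White): max(24, 11) = 24
M (Black): min(24, 97, 67, 9) = 9
Root (White): max(8, 9, 3) = 9

9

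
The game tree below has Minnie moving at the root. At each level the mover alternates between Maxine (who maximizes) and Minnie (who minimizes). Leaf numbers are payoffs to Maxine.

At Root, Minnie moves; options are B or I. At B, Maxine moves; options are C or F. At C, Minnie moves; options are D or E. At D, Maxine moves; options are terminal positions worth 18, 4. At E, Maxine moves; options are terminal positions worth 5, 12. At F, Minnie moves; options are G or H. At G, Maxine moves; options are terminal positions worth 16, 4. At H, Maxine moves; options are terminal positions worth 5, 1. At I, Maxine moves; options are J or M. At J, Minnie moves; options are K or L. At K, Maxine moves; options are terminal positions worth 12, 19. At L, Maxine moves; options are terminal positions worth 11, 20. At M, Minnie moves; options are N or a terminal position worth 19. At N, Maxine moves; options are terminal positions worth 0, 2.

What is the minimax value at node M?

2

N: max(0, 2) = 2
M: min(2, 19) = 2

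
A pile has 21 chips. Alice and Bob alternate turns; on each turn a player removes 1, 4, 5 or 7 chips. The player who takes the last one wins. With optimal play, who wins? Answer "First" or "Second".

Compute winning (W) and losing (L) positions by backward induction:
i:   0  1  2  3  4  5  6  7  8  9 10 11 12 13 14 15 16 17 18 19 20 21
     L  W  L  W  W  W  W  W  L  W  L  W  W  W  W  W  L  W  L  W  W  W
Position 21 is W, so the first player wins.

First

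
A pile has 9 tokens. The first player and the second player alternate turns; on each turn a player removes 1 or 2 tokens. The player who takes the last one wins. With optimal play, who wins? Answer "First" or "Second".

Mark each pile size as W (mover wins) or L (mover loses):
i:   0  1  2  3  4  5  6  7  8  9
     L  W  W  L  W  W  L  W  W  L
Position 9 is L, so the second player wins.

Second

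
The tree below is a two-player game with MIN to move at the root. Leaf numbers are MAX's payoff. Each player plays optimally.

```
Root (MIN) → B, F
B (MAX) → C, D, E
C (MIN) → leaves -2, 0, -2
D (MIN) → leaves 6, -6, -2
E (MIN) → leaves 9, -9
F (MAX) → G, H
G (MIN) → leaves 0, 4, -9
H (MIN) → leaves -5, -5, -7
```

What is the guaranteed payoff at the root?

C (MIN): min(-2, 0, -2) = -2
D (MIN): min(6, -6, -2) = -6
E (MIN): min(9, -9) = -9
B (MAX): max(-2, -6, -9) = -2
G (MIN): min(0, 4, -9) = -9
H (MIN): min(-5, -5, -7) = -7
F (MAX): max(-9, -7) = -7
Root (MIN): min(-2, -7) = -7

-7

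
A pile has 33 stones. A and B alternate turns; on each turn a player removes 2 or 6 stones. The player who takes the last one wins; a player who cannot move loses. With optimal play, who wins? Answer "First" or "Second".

i:   0  1  2  3  4  5  6  7  8  9 10 11 12 13 14 15 16 17 18 19 20 21 22 23 24 25 26 27 28 29 30 31 32 33
     L  L  W  W  L  L  W  W  L  L  W  W  L  L  W  W  L  L  W  W  L  L  W  W  L  L  W  W  L  L  W  W  L  L
Position 33 is L, so the second player wins.

Second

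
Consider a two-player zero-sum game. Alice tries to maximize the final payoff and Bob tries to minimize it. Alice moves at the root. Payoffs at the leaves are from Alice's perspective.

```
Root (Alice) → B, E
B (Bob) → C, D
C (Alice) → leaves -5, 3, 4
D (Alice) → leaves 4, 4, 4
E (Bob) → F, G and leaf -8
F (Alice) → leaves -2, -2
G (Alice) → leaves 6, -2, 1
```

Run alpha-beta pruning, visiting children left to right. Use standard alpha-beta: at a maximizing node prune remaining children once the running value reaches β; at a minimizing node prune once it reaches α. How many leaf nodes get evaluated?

C [α=-∞,β=+∞]: v=4
D [α=-∞,β=4]: v=4 after child 1 ≥ β → β-cutoff, skip 2
B [α=-∞,β=+∞]: v=4
F [α=4,β=+∞]: v=-2
E [α=4,β=+∞]: v=-2 after child 1 ≤ α → α-cutoff, skip 2
Root [α=-∞,β=+∞]: v=4
Leaves evaluated: 6 of 12.

6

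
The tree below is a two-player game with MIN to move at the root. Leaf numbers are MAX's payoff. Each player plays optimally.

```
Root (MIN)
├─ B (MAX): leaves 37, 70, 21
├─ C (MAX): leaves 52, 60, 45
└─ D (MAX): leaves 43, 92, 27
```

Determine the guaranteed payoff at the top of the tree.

B (MAX): max(37, 70, 21) = 70
C (MAX): max(52, 60, 45) = 60
D (MAX): max(43, 92, 27) = 92
Root (MIN): min(70, 60, 92) = 60

60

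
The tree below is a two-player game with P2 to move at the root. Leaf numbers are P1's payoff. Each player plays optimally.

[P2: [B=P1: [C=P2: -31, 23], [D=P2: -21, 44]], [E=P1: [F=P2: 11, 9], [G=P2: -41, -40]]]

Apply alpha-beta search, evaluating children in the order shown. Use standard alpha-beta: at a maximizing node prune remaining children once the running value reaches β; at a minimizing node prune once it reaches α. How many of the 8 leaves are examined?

6

C [α=-∞,β=+∞]: v=-31
D [α=-31,β=+∞]: v=-21
B [α=-∞,β=+∞]: v=-21
F [α=-∞,β=-21]: v=9
E [α=-∞,β=-21]: v=9 after child 1 ≥ β → β-cutoff, skip 1
Root [α=-∞,β=+∞]: v=-21
Leaves evaluated: 6 of 8.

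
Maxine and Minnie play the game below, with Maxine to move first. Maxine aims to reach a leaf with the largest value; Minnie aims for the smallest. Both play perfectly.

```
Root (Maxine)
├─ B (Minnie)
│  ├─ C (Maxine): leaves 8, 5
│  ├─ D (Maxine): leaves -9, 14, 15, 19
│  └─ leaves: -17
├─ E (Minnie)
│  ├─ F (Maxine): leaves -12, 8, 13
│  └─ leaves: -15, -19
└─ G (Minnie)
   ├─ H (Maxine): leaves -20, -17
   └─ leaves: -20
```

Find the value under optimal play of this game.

C (Maxine): max(8, 5) = 8
D (Maxine): max(-9, 14, 15, 19) = 19
B (Minnie): min(8, 19, -17) = -17
F (Maxine): max(-12, 8, 13) = 13
E (Minnie): min(13, -15, -19) = -19
H (Maxine): max(-20, -17) = -17
G (Minnie): min(-17, -20) = -20
Root (Maxine): max(-17, -19, -20) = -17

-17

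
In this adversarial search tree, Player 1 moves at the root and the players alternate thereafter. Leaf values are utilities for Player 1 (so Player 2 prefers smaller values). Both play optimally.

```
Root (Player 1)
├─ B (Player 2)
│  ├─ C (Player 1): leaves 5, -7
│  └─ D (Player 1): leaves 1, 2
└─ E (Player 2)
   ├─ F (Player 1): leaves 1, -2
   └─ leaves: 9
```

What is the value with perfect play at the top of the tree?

2

C (Player 1): max(5, -7) = 5
D (Player 1): max(1, 2) = 2
B (Player 2): min(5, 2) = 2
F (Player 1): max(1, -2) = 1
E (Player 2): min(1, 9) = 1
Root (Player 1): max(2, 1) = 2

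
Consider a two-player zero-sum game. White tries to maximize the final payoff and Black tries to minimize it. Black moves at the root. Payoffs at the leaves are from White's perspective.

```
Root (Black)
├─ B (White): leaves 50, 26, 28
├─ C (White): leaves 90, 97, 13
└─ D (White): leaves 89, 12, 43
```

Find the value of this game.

50

B (White): max(50, 26, 28) = 50
C (White): max(90, 97, 13) = 97
D (White): max(89, 12, 43) = 89
Root (Black): min(50, 97, 89) = 50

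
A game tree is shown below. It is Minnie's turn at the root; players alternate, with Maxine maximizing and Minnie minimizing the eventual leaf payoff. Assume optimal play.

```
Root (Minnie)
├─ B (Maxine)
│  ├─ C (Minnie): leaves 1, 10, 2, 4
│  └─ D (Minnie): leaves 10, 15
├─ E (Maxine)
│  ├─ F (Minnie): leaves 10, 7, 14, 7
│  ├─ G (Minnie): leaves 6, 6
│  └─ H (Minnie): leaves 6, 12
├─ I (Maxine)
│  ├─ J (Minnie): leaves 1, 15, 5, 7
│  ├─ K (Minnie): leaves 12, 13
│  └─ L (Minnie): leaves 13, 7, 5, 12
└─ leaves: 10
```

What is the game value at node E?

F: min(10, 7, 14, 7) = 7
G: min(6, 6) = 6
H: min(6, 12) = 6
E: max(7, 6, 6) = 7

7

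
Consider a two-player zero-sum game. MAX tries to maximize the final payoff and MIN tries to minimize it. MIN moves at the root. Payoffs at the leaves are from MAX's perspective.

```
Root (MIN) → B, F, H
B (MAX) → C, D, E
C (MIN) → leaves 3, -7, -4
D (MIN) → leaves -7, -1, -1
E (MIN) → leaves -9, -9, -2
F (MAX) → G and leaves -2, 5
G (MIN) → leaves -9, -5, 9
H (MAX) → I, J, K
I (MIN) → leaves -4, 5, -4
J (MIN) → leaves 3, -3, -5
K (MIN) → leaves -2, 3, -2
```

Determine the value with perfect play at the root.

C (MIN): min(3, -7, -4) = -7
D (MIN): min(-7, -1, -1) = -7
E (MIN): min(-9, -9, -2) = -9
B (MAX): max(-7, -7, -9) = -7
G (MIN): min(-9, -5, 9) = -9
F (MAX): max(-9, -2, 5) = 5
I (MIN): min(-4, 5, -4) = -4
J (MIN): min(3, -3, -5) = -5
K (MIN): min(-2, 3, -2) = -2
H (MAX): max(-4, -5, -2) = -2
Root (MIN): min(-7, 5, -2) = -7

-7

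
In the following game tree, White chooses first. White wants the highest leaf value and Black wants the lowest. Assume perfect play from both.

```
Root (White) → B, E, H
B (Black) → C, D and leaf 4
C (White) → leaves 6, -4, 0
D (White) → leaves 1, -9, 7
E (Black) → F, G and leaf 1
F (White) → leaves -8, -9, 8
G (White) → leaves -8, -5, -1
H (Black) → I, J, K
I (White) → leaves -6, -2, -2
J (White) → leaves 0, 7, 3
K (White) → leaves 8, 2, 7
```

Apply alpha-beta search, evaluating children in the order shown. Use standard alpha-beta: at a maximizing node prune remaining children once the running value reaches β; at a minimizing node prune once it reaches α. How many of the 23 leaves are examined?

16

C [α=-∞,β=+∞]: v=6
D [α=-∞,β=6]: v=7
B [α=-∞,β=+∞]: v=4
F [α=4,β=+∞]: v=8
G [α=4,β=8]: v=-1
E [α=4,β=+∞]: v=-1 after child 2 ≤ α → α-cutoff, skip 1
I [α=4,β=+∞]: v=-2
H [α=4,β=+∞]: v=-2 after child 1 ≤ α → α-cutoff, skip 2
Root [α=-∞,β=+∞]: v=4
Leaves evaluated: 16 of 23.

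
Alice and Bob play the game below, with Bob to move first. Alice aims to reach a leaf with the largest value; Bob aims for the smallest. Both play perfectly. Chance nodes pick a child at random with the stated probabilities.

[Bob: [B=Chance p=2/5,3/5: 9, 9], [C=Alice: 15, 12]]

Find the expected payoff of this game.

B (Chance): 2/5·9 + 3/5·9 = 9
C (Alice): max(15, 12) = 15
Root (Bob): min(9, 15) = 9

9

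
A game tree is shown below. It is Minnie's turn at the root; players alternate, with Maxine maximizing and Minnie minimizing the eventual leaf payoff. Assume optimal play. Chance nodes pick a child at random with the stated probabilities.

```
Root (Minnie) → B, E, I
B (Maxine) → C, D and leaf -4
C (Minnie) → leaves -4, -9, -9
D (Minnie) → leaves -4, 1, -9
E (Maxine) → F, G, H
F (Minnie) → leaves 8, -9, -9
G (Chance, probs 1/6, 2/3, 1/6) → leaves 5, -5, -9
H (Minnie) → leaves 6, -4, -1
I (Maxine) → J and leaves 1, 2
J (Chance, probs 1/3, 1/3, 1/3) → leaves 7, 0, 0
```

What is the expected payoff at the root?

C (Minnie): min(-4, -9, -9) = -9
D (Minnie): min(-4, 1, -9) = -9
B (Maxine): max(-9, -9, -4) = -4
F (Minnie): min(8, -9, -9) = -9
G (Chance): 1/6·5 + 2/3·-5 + 1/6·-9 = -4
H (Minnie): min(6, -4, -1) = -4
E (Maxine): max(-9, -4, -4) = -4
J (Chance): 1/3·7 + 1/3·0 + 1/3·0 = 2.33
I (Maxine): max(2.33, 1, 2) = 2.33
Root (Minnie): min(-4, -4, 2.33) = -4

-4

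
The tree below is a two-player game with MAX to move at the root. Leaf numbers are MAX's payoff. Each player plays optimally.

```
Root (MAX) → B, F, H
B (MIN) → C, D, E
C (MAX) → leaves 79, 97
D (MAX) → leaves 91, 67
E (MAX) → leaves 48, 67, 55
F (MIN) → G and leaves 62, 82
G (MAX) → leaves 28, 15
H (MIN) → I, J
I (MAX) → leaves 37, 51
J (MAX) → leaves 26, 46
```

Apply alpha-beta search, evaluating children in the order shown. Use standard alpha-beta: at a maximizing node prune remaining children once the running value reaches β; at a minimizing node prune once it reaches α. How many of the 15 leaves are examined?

C [α=-∞,β=+∞]: v=97
D [α=-∞,β=97]: v=91
E [α=-∞,β=91]: v=67
B [α=-∞,β=+∞]: v=67
G [α=67,β=+∞]: v=28
F [α=67,β=+∞]: v=28 after child 1 ≤ α → α-cutoff, skip 2
I [α=67,β=+∞]: v=51
H [α=67,β=+∞]: v=51 after child 1 ≤ α → α-cutoff, skip 1
Root [α=-∞,β=+∞]: v=67
Leaves evaluated: 11 of 15.

11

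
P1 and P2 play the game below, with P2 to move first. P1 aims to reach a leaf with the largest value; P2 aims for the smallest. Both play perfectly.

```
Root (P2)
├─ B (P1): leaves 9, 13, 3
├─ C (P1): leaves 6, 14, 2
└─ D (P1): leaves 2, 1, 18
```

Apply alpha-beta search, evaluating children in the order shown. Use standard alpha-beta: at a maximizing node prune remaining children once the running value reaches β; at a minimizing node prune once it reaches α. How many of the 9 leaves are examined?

8

B [α=-∞,β=+∞]: v=13
C [α=-∞,β=13]: v=14 after child 2 ≥ β → β-cutoff, skip 1
D [α=-∞,β=13]: v=18
Root [α=-∞,β=+∞]: v=13
Leaves evaluated: 8 of 9.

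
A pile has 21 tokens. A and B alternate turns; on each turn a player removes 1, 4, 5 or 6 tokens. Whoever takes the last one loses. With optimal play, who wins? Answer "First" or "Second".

Second

i:   0  1  2  3  4  5  6  7  8  9 10 11 12 13 14 15 16 17 18 19 20 21
     W  L  W  L  W  W  W  W  W  W  L  W  L  W  W  W  W  W  W  L  W  L
Position 21 is L, so the second player wins.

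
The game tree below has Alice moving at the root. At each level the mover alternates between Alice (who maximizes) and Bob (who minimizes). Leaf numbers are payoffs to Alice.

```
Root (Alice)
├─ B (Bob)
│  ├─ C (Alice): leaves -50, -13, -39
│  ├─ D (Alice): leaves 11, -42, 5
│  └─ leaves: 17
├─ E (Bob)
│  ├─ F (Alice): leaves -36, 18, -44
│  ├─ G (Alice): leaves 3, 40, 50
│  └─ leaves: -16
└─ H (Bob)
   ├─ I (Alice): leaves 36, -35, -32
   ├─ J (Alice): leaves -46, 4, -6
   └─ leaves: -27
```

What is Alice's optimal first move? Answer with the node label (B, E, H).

C (Alice): max(-50, -13, -39) = -13
D (Alice): max(11, -42, 5) = 11
B (Bob): min(-13, 11, 17) = -13
F (Alice): max(-36, 18, -44) = 18
G (Alice): max(3, 40, 50) = 50
E (Bob): min(18, 50, -16) = -16
I (Alice): max(36, -35, -32) = 36
J (Alice): max(-46, 4, -6) = 4
H (Bob): min(36, 4, -27) = -27
Root (Alice): max(-13, -16, -27) = -13
Alice picks the child with the highest value: B (value -13).

B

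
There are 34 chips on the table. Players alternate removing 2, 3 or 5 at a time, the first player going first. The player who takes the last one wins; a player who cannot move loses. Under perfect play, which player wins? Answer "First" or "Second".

W/L table (W = player to move can force a win):
i:   0  1  2  3  4  5  6  7  8  9 10 11 12 13 14 15 16 17 18 19 20 21 22 23 24 25 26 27 28 29 30 31 32 33 34
     L  L  W  W  W  W  W  L  L  W  W  W  W  W  L  L  W  W  W  W  W  L  L  W  W  W  W  W  L  L  W  W  W  W  W
Position 34 is W, so the first player wins.

First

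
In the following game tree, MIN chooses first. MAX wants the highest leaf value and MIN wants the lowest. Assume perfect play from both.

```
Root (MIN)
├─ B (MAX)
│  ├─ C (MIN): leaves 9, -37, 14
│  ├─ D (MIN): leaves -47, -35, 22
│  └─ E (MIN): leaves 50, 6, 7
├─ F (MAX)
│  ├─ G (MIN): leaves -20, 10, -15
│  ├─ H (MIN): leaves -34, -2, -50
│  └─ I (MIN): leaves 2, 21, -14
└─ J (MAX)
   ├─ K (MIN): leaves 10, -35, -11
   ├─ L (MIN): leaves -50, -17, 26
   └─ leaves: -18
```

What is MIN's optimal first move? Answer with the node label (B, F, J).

J

C (MIN): min(9, -37, 14) = -37
D (MIN): min(-47, -35, 22) = -47
E (MIN): min(50, 6, 7) = 6
B (MAX): max(-37, -47, 6) = 6
G (MIN): min(-20, 10, -15) = -20
H (MIN): min(-34, -2, -50) = -50
I (MIN): min(2, 21, -14) = -14
F (MAX): max(-20, -50, -14) = -14
K (MIN): min(10, -35, -11) = -35
L (MIN): min(-50, -17, 26) = -50
J (MAX): max(-35, -50, -18) = -18
Root (MIN): min(6, -14, -18) = -18
MIN picks the child with the lowest value: J (value -18).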